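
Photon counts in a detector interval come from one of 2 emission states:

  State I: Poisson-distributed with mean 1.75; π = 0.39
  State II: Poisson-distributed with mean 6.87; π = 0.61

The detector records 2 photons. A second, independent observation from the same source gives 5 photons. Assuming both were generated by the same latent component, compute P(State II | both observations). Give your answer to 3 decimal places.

Apply Bayes' rule: the posterior for each component is proportional to its prior times its likelihood at x.
Since both observations come from the same component, the likelihood for component k is f_k(x₁)·f_k(x₂).
  p_I = [0.266091] × [0.0237681] = 0.00632447
  p_II = [0.0245064] × [0.132434] = 0.00324549
Weight by the priors:
  P(Z=I)·p_I = 0.39 × 0.00632447 = 0.00246654
  P(Z=II)·p_II = 0.61 × 0.00324549 = 0.00197975
Normaliser: 0.00246654 + 0.00197975 = 0.00444629
Responsibility of State II: 0.00197975 / 0.00444629 ≈ 0.445

0.445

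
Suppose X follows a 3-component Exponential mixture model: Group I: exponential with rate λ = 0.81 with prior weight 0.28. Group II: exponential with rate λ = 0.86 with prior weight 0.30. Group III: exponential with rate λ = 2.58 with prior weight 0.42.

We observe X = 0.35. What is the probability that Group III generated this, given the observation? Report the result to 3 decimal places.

0.548

Posterior ∝ prior × likelihood, so P(k | x) ∝ π_k f_k(x); normalise over all components.
Component likelihoods at x = 0.35:
  f_I = 0.81·e^(−0.81·0.35) = 0.81·e^(−0.2835) = 0.610046
  f_II = 0.86·e^(−0.86·0.35) = 0.86·e^(−0.3010) = 0.636467
  f_III = 2.58·e^(−2.58·0.35) = 2.58·e^(−0.9030) = 1.04581
Prior × likelihood for each component:
  π_I·f_I = 0.28 × 0.610046 = 0.170813
  π_II·f_II = 0.30 × 0.636467 = 0.19094
  π_III·f_III = 0.42 × 1.04581 = 0.439239
Normaliser: 0.170813 + 0.19094 + 0.439239 = 0.800992
Responsibility of Group III: 0.439239 / 0.800992 ≈ 0.548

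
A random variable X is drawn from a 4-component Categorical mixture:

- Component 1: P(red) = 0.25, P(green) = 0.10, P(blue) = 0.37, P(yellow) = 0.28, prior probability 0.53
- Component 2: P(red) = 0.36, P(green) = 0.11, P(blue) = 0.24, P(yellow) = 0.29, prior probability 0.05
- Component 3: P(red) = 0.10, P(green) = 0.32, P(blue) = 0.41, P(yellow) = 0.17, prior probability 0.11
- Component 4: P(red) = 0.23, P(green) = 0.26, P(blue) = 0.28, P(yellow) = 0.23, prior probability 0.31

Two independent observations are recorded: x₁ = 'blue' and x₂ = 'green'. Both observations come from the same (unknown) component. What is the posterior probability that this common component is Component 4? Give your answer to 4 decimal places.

Apply Bayes' rule: the posterior for each component is proportional to its prior times its likelihood at x.
Since both observations come from the same component, the likelihood for component k is f_k(x₁)·f_k(x₂).
  f_1 = [P(blue | comp) = 0.37] × [0.1] = 0.037
  f_2 = [P(blue | comp) = 0.24] × [0.11] = 0.0264
  f_3 = [P(blue | comp) = 0.41] × [0.32] = 0.1312
  f_4 = [P(blue | comp) = 0.28] × [0.26] = 0.0728
Prior × likelihood for each component:
  π_1·f_1 = 0.53 × 0.037 = 0.01961
  π_2·f_2 = 0.05 × 0.0264 = 0.00132
  π_3·f_3 = 0.11 × 0.1312 = 0.014432
  π_4·f_4 = 0.31 × 0.0728 = 0.022568
Normaliser: 0.01961 + 0.00132 + 0.014432 + 0.022568 = 0.05793
P(Component 4 | x) ≈ 0.3896

0.3896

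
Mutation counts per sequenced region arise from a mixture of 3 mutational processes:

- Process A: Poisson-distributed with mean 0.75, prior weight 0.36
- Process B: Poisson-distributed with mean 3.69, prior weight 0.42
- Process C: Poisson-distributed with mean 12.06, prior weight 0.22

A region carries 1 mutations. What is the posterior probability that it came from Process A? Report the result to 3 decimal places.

By Bayes' theorem, P(k | x) = π_k f_k(x) / Σ_j π_j f_j(x).
Poisson probabilities:
  f_A = 0.354275
  f_B = 0.0921467
  f_C = 6.9784e-05
Weight by the priors:
  π_A·f_A = 0.36 × 0.354275 = 0.127539
  π_B·f_B = 0.42 × 0.0921467 = 0.0387016
  π_C·f_C = 0.22 × 6.9784e-05 = 1.53525e-05
Normaliser: 0.127539 + 0.0387016 + 1.53525e-05 = 0.166256
P(Process A | data) = 0.127539 / 0.166256 ≈ 0.767

0.767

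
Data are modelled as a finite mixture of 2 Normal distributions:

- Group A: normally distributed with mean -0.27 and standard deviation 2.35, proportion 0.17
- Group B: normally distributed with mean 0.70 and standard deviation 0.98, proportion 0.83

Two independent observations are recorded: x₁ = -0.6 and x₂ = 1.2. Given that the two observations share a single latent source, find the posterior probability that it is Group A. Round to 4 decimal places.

0.0738

Apply Bayes' rule: the posterior for each component is proportional to its prior times its likelihood at x.
Since both observations come from the same component, the likelihood for component k is f_k(x₁)·f_k(x₂).
  f_A = [(1/(2.35·√(2π)))·exp(−(-0.6−-0.27)²/(2·2.35²)) = 0.169763·exp(-0.00986) = 0.168097] × [0.139597] = 0.0234658
  f_B = [(1/(0.98·√(2π)))·exp(−(-0.6−0.70)²/(2·0.98²)) = 0.407084·exp(-0.87984) = 0.168878] × [0.357403] = 0.0603577
Unnormalised posteriors:
  w_A·f_A = 0.17 × 0.0234658 = 0.00398918
  w_B·f_B = 0.83 × 0.0603577 = 0.0500969
Evidence: 0.00398918 + 0.0500969 = 0.054086
So the posterior for Group A is 0.00398918 / 0.054086 ≈ 0.0738.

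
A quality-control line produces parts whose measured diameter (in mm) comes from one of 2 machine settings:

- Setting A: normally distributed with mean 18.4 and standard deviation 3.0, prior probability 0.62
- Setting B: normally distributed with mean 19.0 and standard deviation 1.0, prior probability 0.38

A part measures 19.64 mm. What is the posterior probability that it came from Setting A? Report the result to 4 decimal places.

0.3800

Posterior ∝ prior × likelihood, so P(k | x) ∝ π_k f_k(x); normalise over all components.
Normal densities:
  L_A = 0.122093
  L_B = 0.325062
Multiply by the mixture weights:
  π_A·L_A = 0.62 × 0.122093 = 0.0756976
  π_B·L_B = 0.38 × 0.325062 = 0.123524
Sum: 0.0756976 + 0.123524 = 0.199221
P(Setting A | x) = 0.0756976 / 0.199221 ≈ 0.3800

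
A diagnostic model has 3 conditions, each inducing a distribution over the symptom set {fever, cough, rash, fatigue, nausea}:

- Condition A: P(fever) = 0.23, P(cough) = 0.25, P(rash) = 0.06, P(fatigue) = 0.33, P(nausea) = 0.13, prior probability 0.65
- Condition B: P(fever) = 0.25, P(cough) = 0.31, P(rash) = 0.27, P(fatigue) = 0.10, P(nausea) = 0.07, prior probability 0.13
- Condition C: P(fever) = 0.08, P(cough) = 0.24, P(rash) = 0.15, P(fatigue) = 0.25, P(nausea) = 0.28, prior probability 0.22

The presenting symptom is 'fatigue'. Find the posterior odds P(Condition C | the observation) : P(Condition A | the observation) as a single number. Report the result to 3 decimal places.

0.256

Only the two components matter; the odds are (P(Z=i) f_i(x)) / (P(Z=j) f_j(x)).
Categorical probabilities:
  L_A = P(fatigue | comp) = 0.33
  L_B = P(fatigue | comp) = 0.10
  L_C = P(fatigue | comp) = 0.25
Posterior odds = (P(Z=C)·L_C) / (P(Z=A)·L_A) = (0.22·0.25) / (0.65·0.33) = 0.055 / 0.2145 ≈ 0.256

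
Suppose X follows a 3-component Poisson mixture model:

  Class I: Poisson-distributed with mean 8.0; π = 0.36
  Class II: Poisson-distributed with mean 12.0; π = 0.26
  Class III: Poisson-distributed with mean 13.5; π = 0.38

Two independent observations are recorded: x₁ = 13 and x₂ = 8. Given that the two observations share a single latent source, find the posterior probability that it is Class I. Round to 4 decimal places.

0.3075

P(component k | x) = w_k·f_k(x) / marginal(x), where marginal(x) = Σ_j w_j·f_j(x).
Since both observations come from the same component, the likelihood for component k is f_k(x₁)·f_k(x₂).
  f_I = [0.0296165] × [0.139587] = 0.00413406
  f_II = [0.10557] × [0.0655233] = 0.00691732
  f_III = [0.108914] × [0.0375123] = 0.00408561
Weight by the priors:
  w_I·f_I = 0.36 × 0.00413406 = 0.00148826
  w_II·f_II = 0.26 × 0.00691732 = 0.0017985
  w_III·f_III = 0.38 × 0.00408561 = 0.00155253
Denominator: 0.00148826 + 0.0017985 + 0.00155253 = 0.0048393
Responsibility of Class I: 0.00148826 / 0.0048393 ≈ 0.3075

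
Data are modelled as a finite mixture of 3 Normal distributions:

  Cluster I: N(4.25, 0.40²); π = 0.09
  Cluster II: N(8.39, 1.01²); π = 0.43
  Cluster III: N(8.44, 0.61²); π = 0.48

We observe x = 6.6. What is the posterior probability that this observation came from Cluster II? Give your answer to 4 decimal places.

0.9141

Posterior ∝ prior × likelihood, so P(k | x) ∝ π_k f_k(x); normalise over all components.
Normal densities:
  f_I = (1/(0.40·√(2π)))·exp(−(6.6−4.25)²/(2·0.40²)) = 0.997356·exp(-17.25781) = 3.19064e-08
  f_II = (1/(1.01·√(2π)))·exp(−(6.6−8.39)²/(2·1.01²)) = 0.394992·exp(-1.57048) = 0.0821366
  f_III = (1/(0.61·√(2π)))·exp(−(6.6−8.44)²/(2·0.61²)) = 0.654004·exp(-4.54931) = 0.00691573
Prior × likelihood for each component:
  π_I·f_I = 0.09 × 3.19064e-08 = 2.87157e-09
  π_II·f_II = 0.43 × 0.0821366 = 0.0353187
  π_III·f_III = 0.48 × 0.00691573 = 0.00331955
Denominator: 2.87157e-09 + 0.0353187 + 0.00331955 = 0.0386383
So the posterior for Cluster II is 0.0353187 / 0.0386383 ≈ 0.9141.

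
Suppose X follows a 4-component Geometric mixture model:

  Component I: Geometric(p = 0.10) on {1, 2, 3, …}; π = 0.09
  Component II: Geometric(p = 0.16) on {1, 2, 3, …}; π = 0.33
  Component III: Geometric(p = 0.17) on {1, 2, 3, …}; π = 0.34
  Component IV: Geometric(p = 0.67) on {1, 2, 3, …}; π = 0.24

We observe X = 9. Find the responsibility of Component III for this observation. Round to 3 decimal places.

Apply Bayes' rule: the posterior for each component is proportional to its prior times its likelihood at x.
Geometric probabilities:
  p_I = 0.0430467
  p_II = 0.0396601
  p_III = 0.038289
  p_IV = 9.42294e-05
Multiply by the mixture weights:
  π_I·p_I = 0.09 × 0.0430467 = 0.0038742
  π_II·p_II = 0.33 × 0.0396601 = 0.0130878
  π_III·p_III = 0.34 × 0.038289 = 0.0130182
  π_IV·p_IV = 0.24 × 9.42294e-05 = 2.26151e-05
Sum: 0.0038742 + 0.0130878 + 0.0130182 + 2.26151e-05 = 0.0300029
P(Component III | data) = 0.0130182 / 0.0300029 ≈ 0.434

0.434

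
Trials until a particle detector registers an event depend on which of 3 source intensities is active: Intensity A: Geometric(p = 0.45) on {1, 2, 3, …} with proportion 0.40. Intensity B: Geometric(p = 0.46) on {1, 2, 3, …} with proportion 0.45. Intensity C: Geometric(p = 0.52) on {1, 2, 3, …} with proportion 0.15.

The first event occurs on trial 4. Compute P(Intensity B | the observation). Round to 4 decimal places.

By Bayes' theorem, P(k | x) = P(Z=k) f_k(x) / Σ_j P(Z=j) f_j(x).
Component likelihoods at x = 4:
  p_A = 0.45·(1−0.45)^3 = 0.45·0.166375 = 0.0748688
  p_B = 0.46·(1−0.46)^3 = 0.46·0.157464 = 0.0724334
  p_C = 0.52·(1−0.52)^3 = 0.52·0.110592 = 0.0575078
Unnormalised posteriors:
  P(Z=A)·p_A = 0.40 × 0.0748688 = 0.0299475
  P(Z=B)·p_B = 0.45 × 0.0724334 = 0.032595
  P(Z=C)·p_C = 0.15 × 0.0575078 = 0.00862618
Marginal: 0.0299475 + 0.032595 + 0.00862618 = 0.0711687
P(Intensity B | the observation) = 0.032595 / 0.0711687 ≈ 0.4580

0.4580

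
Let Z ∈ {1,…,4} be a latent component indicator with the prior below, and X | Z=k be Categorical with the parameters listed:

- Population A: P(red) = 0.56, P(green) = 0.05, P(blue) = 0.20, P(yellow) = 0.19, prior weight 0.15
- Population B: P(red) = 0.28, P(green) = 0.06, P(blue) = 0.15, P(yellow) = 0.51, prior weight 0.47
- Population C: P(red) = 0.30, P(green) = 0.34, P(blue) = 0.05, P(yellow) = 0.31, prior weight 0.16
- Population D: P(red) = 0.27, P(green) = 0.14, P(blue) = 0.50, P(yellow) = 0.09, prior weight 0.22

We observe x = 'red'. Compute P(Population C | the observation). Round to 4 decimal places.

By Bayes' theorem, P(k | x) = P(Z=k) f_k(x) / Σ_j P(Z=j) f_j(x).
Categorical probabilities:
  f_A = 0.56
  f_B = 0.28
  f_C = 0.3
  f_D = 0.27
Prior × likelihood for each component:
  P(Z=A)·f_A = 0.15 × 0.56 = 0.084
  P(Z=B)·f_B = 0.47 × 0.28 = 0.1316
  P(Z=C)·f_C = 0.16 × 0.3 = 0.048
  P(Z=D)·f_D = 0.22 × 0.27 = 0.0594
Marginal: 0.084 + 0.1316 + 0.048 + 0.0594 = 0.323
P(Population C | 'red') = 0.048 / 0.323 ≈ 0.1486

0.1486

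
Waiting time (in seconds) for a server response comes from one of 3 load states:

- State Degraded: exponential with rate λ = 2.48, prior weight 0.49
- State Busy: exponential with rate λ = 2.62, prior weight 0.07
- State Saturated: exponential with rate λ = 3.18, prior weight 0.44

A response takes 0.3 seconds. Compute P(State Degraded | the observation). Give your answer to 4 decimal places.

0.4812

P(component k | x) = w_k·f_k(x) / marginal(x), where marginal(x) = Σ_j w_j·f_j(x).
Evaluate each component's likelihood at the observed value:
  f_Degraded = 1.17852
  f_Busy = 1.19384
  f_Saturated = 1.22493
Prior × likelihood for each component:
  w_Degraded·f_Degraded = 0.49 × 1.17852 = 0.577474
  w_Busy·f_Busy = 0.07 × 1.19384 = 0.0835687
  w_Saturated·f_Saturated = 0.44 × 1.22493 = 0.538968
Marginal: 0.577474 + 0.0835687 + 0.538968 = 1.20001
Responsibility of State Degraded: 0.577474 / 1.20001 ≈ 0.4812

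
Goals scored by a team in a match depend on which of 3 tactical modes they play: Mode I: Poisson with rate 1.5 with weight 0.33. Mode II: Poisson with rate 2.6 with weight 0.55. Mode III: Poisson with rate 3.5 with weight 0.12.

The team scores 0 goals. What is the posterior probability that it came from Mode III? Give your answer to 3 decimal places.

0.031

P(component k | x) = P(Z=k)·f_k(x) / marginal(x), where marginal(x) = Σ_j P(Z=j)·f_j(x).
Component likelihoods at x = 0 goals:
  L_I = e^(−1.5)·1.5^0/0! = 0.22313
  L_II = e^(−2.6)·2.6^0/0! = 0.0742736
  L_III = e^(−3.5)·3.5^0/0! = 0.0301974
Unnormalised posteriors:
  P(Z=I)·L_I = 0.33 × 0.22313 = 0.073633
  P(Z=II)·L_II = 0.55 × 0.0742736 = 0.0408505
  P(Z=III)·L_III = 0.12 × 0.0301974 = 0.00362369
Marginal: 0.073633 + 0.0408505 + 0.00362369 = 0.118107
P(Mode III | data) ≈ 0.031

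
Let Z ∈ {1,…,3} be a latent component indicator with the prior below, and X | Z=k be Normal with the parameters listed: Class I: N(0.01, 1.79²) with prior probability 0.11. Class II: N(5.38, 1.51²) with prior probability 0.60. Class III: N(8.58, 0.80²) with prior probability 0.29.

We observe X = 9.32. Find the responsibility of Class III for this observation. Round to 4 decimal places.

0.9471

By Bayes' theorem, P(k | x) = π_k f_k(x) / Σ_j π_j f_j(x).
Component likelihoods at x = 9.32:
  f_I = 2.97764e-07
  f_II = 0.00878072
  f_III = 0.325105
Unnormalised posteriors:
  π_I·f_I = 0.11 × 2.97764e-07 = 3.2754e-08
  π_II·f_II = 0.60 × 0.00878072 = 0.00526843
  π_III·f_III = 0.29 × 0.325105 = 0.0942804
Normaliser: 3.2754e-08 + 0.00526843 + 0.0942804 = 0.0995489
P(Class III | x) ≈ 0.9471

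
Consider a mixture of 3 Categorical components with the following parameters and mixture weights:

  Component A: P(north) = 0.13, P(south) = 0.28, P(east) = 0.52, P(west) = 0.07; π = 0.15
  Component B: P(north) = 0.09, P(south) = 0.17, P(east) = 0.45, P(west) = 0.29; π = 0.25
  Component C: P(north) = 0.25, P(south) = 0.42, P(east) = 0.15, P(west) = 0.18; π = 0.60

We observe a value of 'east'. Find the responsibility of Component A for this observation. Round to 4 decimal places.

0.2781

Apply Bayes' rule: the posterior for each component is proportional to its prior times its likelihood at x.
Component likelihoods at x = 'east':
  p_A = 0.52
  p_B = 0.45
  p_C = 0.15
Weight by the priors:
  w_A·p_A = 0.15 × 0.52 = 0.078
  w_B·p_B = 0.25 × 0.45 = 0.1125
  w_C·p_C = 0.60 × 0.15 = 0.09
Sum: 0.078 + 0.1125 + 0.09 = 0.2805
So the posterior for Component A is 0.078 / 0.2805 ≈ 0.2781.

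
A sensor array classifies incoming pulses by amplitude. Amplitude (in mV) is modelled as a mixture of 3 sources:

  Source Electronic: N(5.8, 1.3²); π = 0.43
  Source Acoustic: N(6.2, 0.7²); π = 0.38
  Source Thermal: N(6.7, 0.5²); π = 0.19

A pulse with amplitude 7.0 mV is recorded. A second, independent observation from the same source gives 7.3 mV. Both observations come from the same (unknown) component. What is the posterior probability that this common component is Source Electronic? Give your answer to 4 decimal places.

0.1669

The responsibility of component k is P(Z=k) f_k(x) divided by Σ_j P(Z=j) f_j(x).
Since both observations come from the same component, the likelihood for component k is f_k(x₁)·f_k(x₂).
  L_Electronic = [0.20042] × [0.157712] = 0.0316087
  L_Acoustic = [0.296614] × [0.165803] = 0.0491793
  L_Thermal = [0.666449] × [0.388372] = 0.25883
Multiply by the mixture weights:
  P(Z=Electronic)·L_Electronic = 0.43 × 0.0316087 = 0.0135918
  P(Z=Acoustic)·L_Acoustic = 0.38 × 0.0491793 = 0.0186881
  P(Z=Thermal)·L_Thermal = 0.19 × 0.25883 = 0.0491778
Normaliser: 0.0135918 + 0.0186881 + 0.0491778 = 0.0814577
P(Source Electronic | x) = 0.0135918 / 0.0814577 ≈ 0.1669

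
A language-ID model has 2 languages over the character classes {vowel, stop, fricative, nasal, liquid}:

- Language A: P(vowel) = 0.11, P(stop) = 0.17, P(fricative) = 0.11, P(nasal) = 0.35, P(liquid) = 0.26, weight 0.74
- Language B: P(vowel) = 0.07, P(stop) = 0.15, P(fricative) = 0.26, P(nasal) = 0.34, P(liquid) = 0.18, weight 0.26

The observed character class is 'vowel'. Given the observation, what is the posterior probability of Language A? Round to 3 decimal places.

By Bayes' theorem, P(k | x) = π_k f_k(x) / Σ_j π_j f_j(x).
Categorical probabilities:
  p_A = P(vowel | comp) = 0.11
  p_B = P(vowel | comp) = 0.07
Unnormalised posteriors:
  π_A·p_A = 0.74 × 0.11 = 0.0814
  π_B·p_B = 0.26 × 0.07 = 0.0182
Sum: 0.0814 + 0.0182 = 0.0996
Responsibility of Language A: 0.0814 / 0.0996 ≈ 0.817

0.817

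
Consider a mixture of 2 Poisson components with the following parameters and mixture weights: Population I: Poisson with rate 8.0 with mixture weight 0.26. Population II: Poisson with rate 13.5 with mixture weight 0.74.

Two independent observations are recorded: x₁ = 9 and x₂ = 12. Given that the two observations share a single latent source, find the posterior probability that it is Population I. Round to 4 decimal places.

0.2623

The responsibility of component k is P(Z=k) f_k(x) divided by Σ_j P(Z=j) f_j(x).
Since both observations come from the same component, the likelihood for component k is f_k(x₁)·f_k(x₂).
  p_I = [e^(−8.0)·8.0^9/9! = 0.124077] × [0.0481268] = 0.00597143
  p_II = [e^(−13.5)·13.5^9/9! = 0.0562685] × [0.10488] = 0.00590144
Prior × likelihood for each component:
  P(Z=I)·p_I = 0.26 × 0.00597143 = 0.00155257
  P(Z=II)·p_II = 0.74 × 0.00590144 = 0.00436707
Normaliser: 0.00155257 + 0.00436707 = 0.00591964
So the posterior for Population I is 0.00155257 / 0.00591964 ≈ 0.2623.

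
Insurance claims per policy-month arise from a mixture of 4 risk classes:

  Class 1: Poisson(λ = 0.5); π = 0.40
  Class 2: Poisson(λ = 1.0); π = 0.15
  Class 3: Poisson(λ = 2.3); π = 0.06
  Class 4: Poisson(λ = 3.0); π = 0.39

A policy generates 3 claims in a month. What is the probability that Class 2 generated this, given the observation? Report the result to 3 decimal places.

0.081

Apply Bayes' rule: the posterior for each component is proportional to its prior times its likelihood at x.
Component likelihoods at x = 3 claims:
  f_1 = 0.0126361
  f_2 = 0.0613132
  f_3 = 0.203308
  f_4 = 0.224042
Weight by the priors:
  w_1·f_1 = 0.40 × 0.0126361 = 0.00505442
  w_2·f_2 = 0.15 × 0.0613132 = 0.00919699
  w_3·f_3 = 0.06 × 0.203308 = 0.0121985
  w_4·f_4 = 0.39 × 0.224042 = 0.0873763
Denominator: 0.00505442 + 0.00919699 + 0.0121985 + 0.0873763 = 0.113826
So the posterior for Class 2 is 0.00919699 / 0.113826 ≈ 0.081.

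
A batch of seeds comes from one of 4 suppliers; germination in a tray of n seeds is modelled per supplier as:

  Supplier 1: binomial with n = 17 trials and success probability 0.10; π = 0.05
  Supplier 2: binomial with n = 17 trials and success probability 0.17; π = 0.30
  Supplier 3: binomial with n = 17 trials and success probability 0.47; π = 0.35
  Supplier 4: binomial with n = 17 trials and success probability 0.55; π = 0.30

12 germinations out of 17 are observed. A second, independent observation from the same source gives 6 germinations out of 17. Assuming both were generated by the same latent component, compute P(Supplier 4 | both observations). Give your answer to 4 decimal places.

0.5143

P(component k | x) = w_k·f_k(x) / marginal(x), where marginal(x) = Σ_j w_j·f_j(x).
Since both observations come from the same component, the likelihood for component k is f_k(x₁)·f_k(x₂).
  f_1 = [3.65395e-09] × [0.00388372] = 1.41909e-11
  f_2 = [1.42013e-06] × [0.0384709] = 5.46337e-08
  f_3 = [0.030068] × [0.123652] = 0.00371797
  f_4 = [0.0874914] × [0.0524921] = 0.00459261
Unnormalised posteriors:
  w_1·f_1 = 0.05 × 1.41909e-11 = 7.09546e-13
  w_2·f_2 = 0.30 × 5.46337e-08 = 1.63901e-08
  w_3·f_3 = 0.35 × 0.00371797 = 0.00130129
  w_4·f_4 = 0.30 × 0.00459261 = 0.00137778
Evidence: 7.09546e-13 + 1.63901e-08 + 0.00130129 + 0.00137778 = 0.00267909
So the posterior for Supplier 4 is 0.00137778 / 0.00267909 ≈ 0.5143.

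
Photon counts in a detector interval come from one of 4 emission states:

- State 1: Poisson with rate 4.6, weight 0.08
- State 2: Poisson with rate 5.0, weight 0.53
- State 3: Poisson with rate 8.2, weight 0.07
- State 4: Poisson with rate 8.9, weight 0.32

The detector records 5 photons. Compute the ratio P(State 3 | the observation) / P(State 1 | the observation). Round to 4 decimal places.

The posterior odds equal the prior odds times the likelihood ratio: (π_i/π_j)·(f_i(x)/f_j(x)).
Component likelihoods at x = 5 photons:
  f_1 = e^(−4.6)·4.6^5/5! = 0.172526
  f_2 = e^(−5.0)·5.0^5/5! = 0.175467
  f_3 = e^(−8.2)·8.2^5/5! = 0.0848542
  f_4 = e^(−8.9)·8.9^5/5! = 0.063467
Posterior odds = (π_3·f_3) / (π_1·f_1) = (0.07·0.0848542) / (0.08·0.172526) = 0.00593979 / 0.013802 ≈ 0.4304

0.4304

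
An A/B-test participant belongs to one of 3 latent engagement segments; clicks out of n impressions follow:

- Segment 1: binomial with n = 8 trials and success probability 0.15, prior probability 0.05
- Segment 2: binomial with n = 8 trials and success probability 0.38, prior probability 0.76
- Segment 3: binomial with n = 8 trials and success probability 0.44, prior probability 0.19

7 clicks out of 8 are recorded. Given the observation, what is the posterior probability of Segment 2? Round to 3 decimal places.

The responsibility of component k is P(Z=k) f_k(x) divided by Σ_j P(Z=j) f_j(x).
Binomial probabilities:
  f_1 = 1.16184e-05
  f_2 = 0.00567501
  f_3 = 0.0143036
Unnormalised posteriors:
  P(Z=1)·f_1 = 0.05 × 1.16184e-05 = 5.80922e-07
  P(Z=2)·f_2 = 0.76 × 0.00567501 = 0.00431301
  P(Z=3)·f_3 = 0.19 × 0.0143036 = 0.00271769
Sum: 5.80922e-07 + 0.00431301 + 0.00271769 = 0.00703128
Responsibility of Segment 2: 0.00431301 / 0.00703128 ≈ 0.613

0.613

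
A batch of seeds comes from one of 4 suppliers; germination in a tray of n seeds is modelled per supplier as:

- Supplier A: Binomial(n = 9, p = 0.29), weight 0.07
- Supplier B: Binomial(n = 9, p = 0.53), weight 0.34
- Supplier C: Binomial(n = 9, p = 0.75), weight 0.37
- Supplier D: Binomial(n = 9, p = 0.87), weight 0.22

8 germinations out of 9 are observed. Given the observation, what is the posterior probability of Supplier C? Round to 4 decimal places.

The responsibility of component k is w_k f_k(x) divided by Σ_j w_j f_j(x).
Component likelihoods at x = 8 germinations out of 9:
  f_A = 0.000319657
  f_B = 0.0263358
  f_C = 0.225254
  f_D = 0.384008
Prior × likelihood for each component:
  w_A·f_A = 0.07 × 0.000319657 = 2.2376e-05
  w_B·f_B = 0.34 × 0.0263358 = 0.00895419
  w_C·f_C = 0.37 × 0.225254 = 0.083344
  w_D·f_D = 0.22 × 0.384008 = 0.0844817
Marginal: 2.2376e-05 + 0.00895419 + 0.083344 + 0.0844817 = 0.176802
So the posterior for Supplier C is 0.083344 / 0.176802 ≈ 0.4714.

0.4714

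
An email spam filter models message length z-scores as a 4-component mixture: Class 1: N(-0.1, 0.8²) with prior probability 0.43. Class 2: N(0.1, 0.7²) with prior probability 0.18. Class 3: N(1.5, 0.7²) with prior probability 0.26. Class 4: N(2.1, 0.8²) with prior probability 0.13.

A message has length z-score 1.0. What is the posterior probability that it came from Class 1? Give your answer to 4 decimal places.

0.3106

By Bayes' theorem, P(k | x) = P(Z=k) f_k(x) / Σ_j P(Z=j) f_j(x).
Component likelihoods at x = 1.0:
  p_1 = 0.193765
  p_2 = 0.249376
  p_3 = 0.441593
  p_4 = 0.193765
Prior × likelihood for each component:
  P(Z=1)·p_1 = 0.43 × 0.193765 = 0.0833191
  P(Z=2)·p_2 = 0.18 × 0.249376 = 0.0448876
  P(Z=3)·p_3 = 0.26 × 0.441593 = 0.114814
  P(Z=4)·p_4 = 0.13 × 0.193765 = 0.0251895
Evidence: 0.0833191 + 0.0448876 + 0.114814 + 0.0251895 = 0.268211
Responsibility of Class 1: 0.0833191 / 0.268211 ≈ 0.3106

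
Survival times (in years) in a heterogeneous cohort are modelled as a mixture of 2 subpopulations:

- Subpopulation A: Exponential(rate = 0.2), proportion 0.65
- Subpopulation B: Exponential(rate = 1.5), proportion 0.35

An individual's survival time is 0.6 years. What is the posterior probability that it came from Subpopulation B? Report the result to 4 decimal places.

Apply Bayes' rule: the posterior for each component is proportional to its prior times its likelihood at x.
Evaluate each component's likelihood at the observed value:
  L_A = 0.2·e^(−0.2·0.6) = 0.2·e^(−0.1200) = 0.177384
  L_B = 1.5·e^(−1.5·0.6) = 1.5·e^(−0.9000) = 0.609854
Prior × likelihood for each component:
  π_A·L_A = 0.65 × 0.177384 = 0.1153
  π_B·L_B = 0.35 × 0.609854 = 0.213449
Normaliser: 0.1153 + 0.213449 = 0.328749
P(Subpopulation B | the observation) = 0.213449 / 0.328749 ≈ 0.6493

0.6493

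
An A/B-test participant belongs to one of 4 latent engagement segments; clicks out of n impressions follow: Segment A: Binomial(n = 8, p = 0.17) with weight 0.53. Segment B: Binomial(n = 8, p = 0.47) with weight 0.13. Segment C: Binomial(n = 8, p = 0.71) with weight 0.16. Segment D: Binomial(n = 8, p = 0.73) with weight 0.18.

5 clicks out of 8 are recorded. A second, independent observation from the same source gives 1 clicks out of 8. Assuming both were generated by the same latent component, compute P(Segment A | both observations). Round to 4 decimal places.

0.4336

Apply Bayes' rule: the posterior for each component is proportional to its prior times its likelihood at x.
Since both observations come from the same component, the likelihood for component k is f_k(x₁)·f_k(x₂).
  p_A = [0.00454639] × [0.36905] = 0.00167785
  p_B = [0.191208] × [0.0441691] = 0.00844547
  p_C = [0.246419] × [0.000979793] = 0.000241439
  p_D = [0.228504] × [0.000610885] = 0.00013959
Weight by the priors:
  P(Z=A)·p_A = 0.53 × 0.00167785 = 0.000889259
  P(Z=B)·p_B = 0.13 × 0.00844547 = 0.00109791
  P(Z=C)·p_C = 0.16 × 0.000241439 = 3.86303e-05
  P(Z=D)·p_D = 0.18 × 0.00013959 = 2.51261e-05
Normaliser: 0.000889259 + 0.00109791 + 3.86303e-05 + 2.51261e-05 = 0.00205093
So the posterior for Segment A is 0.000889259 / 0.00205093 ≈ 0.4336.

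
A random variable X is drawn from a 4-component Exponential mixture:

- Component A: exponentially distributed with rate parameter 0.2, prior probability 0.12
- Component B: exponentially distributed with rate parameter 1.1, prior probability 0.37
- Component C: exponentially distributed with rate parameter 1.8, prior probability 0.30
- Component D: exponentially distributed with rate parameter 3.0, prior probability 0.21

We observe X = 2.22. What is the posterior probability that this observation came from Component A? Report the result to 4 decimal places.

0.2502

P(component k | x) = P(Z=k)·f_k(x) / marginal(x), where marginal(x) = Σ_j P(Z=j)·f_j(x).
Evaluate each component's likelihood at the observed value:
  p_A = 0.2·e^(−0.2·2.22) = 0.2·e^(−0.4440) = 0.128293
  p_B = 1.1·e^(−1.1·2.22) = 1.1·e^(−2.4420) = 0.0956854
  p_C = 1.8·e^(−1.8·2.22) = 1.8·e^(−3.9960) = 0.0331003
  p_D = 3.0·e^(−3.0·2.22) = 3.0·e^(−6.6600) = 0.00384344
Prior × likelihood for each component:
  P(Z=A)·p_A = 0.12 × 0.128293 = 0.0153952
  P(Z=B)·p_B = 0.37 × 0.0956854 = 0.0354036
  P(Z=C)·p_C = 0.30 × 0.0331003 = 0.00993009
  P(Z=D)·p_D = 0.21 × 0.00384344 = 0.000807122
Normaliser: 0.0153952 + 0.0354036 + 0.00993009 + 0.000807122 = 0.061536
P(Component A | x) = 0.0153952 / 0.061536 ≈ 0.2502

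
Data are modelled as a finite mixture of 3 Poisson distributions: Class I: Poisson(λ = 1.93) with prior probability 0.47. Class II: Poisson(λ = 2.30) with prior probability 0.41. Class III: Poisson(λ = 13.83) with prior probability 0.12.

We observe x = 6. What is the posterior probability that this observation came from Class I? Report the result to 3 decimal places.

By Bayes' theorem, P(k | x) = P(Z=k) f_k(x) / Σ_j P(Z=j) f_j(x).
Poisson probabilities:
  L_I = e^(−1.93)·1.93^6/6! = 0.0104189
  L_II = e^(−2.30)·2.30^6/6! = 0.0206138
  L_III = e^(−13.83)·13.83^6/6! = 0.00957873
Unnormalised posteriors:
  P(Z=I)·L_I = 0.47 × 0.0104189 = 0.0048969
  P(Z=II)·L_II = 0.41 × 0.0206138 = 0.00845164
  P(Z=III)·L_III = 0.12 × 0.00957873 = 0.00114945
Denominator: 0.0048969 + 0.00845164 + 0.00114945 = 0.014498
P(Class I | the observation) ≈ 0.338

0.338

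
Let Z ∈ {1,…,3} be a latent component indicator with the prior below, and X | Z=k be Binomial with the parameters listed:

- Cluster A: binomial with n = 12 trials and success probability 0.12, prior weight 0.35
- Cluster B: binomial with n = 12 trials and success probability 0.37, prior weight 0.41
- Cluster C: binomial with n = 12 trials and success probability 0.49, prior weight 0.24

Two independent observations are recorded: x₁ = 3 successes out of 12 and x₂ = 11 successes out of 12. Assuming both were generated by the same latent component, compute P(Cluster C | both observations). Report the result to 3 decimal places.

P(component k | x) = π_k·f_k(x) / marginal(x), where marginal(x) = Σ_j π_j·f_j(x).
Since both observations come from the same component, the likelihood for component k is f_k(x₁)·f_k(x₂).
  f_A = [C(12,3)·0.12^3·0.88^9 = 220·0.001728·0.316478 = 0.120312] × [7.84617e-10] = 9.43992e-11
  f_B = [C(12,3)·0.37^3·0.63^9 = 220·0.050653·0.0156338 = 0.174218] × [0.000134506] = 2.34333e-05
  f_C = [C(12,3)·0.49^3·0.51^9 = 220·0.117649·0.00233417 = 0.0604147] × [0.00239281] = 0.000144561
Multiply by the mixture weights:
  π_A·f_A = 0.35 × 9.43992e-11 = 3.30397e-11
  π_B·f_B = 0.41 × 2.34333e-05 = 9.60766e-06
  π_C·f_C = 0.24 × 0.000144561 = 3.46946e-05
Evidence: 3.30397e-11 + 9.60766e-06 + 3.46946e-05 = 4.43023e-05
So the posterior for Cluster C is 3.46946e-05 / 4.43023e-05 ≈ 0.783.

0.783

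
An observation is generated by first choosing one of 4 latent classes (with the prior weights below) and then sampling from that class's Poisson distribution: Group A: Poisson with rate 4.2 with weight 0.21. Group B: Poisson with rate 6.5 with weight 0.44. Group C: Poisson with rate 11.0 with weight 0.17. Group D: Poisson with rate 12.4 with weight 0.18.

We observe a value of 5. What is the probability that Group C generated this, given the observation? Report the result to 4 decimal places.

P(component k | x) = π_k·f_k(x) / marginal(x), where marginal(x) = Σ_j π_j·f_j(x).
Poisson probabilities:
  L_A = e^(−4.2)·4.2^5/5! = 0.163316
  L_B = e^(−6.5)·6.5^5/5! = 0.145369
  L_C = e^(−11.0)·11.0^5/5! = 0.0224152
  L_D = e^(−12.4)·12.4^5/5! = 0.0100618
Weight by the priors:
  π_A·L_A = 0.21 × 0.163316 = 0.0342963
  π_B·L_B = 0.44 × 0.145369 = 0.0639623
  π_C·L_C = 0.17 × 0.0224152 = 0.00381059
  π_D·L_D = 0.18 × 0.0100618 = 0.00181112
Normaliser: 0.0342963 + 0.0639623 + 0.00381059 + 0.00181112 = 0.10388
Responsibility of Group C: 0.00381059 / 0.10388 ≈ 0.0367

0.0367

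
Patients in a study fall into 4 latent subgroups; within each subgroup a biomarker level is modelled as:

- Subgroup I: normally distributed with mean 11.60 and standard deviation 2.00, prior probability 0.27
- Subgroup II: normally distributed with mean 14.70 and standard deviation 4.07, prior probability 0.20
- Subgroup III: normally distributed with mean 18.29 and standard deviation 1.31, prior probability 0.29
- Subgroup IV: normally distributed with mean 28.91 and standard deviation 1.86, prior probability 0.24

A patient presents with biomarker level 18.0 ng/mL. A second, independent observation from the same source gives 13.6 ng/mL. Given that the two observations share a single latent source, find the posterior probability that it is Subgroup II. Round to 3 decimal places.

0.942

Apply Bayes' rule: the posterior for each component is proportional to its prior times its likelihood at x.
Since both observations come from the same component, the likelihood for component k is f_k(x₁)·f_k(x₂).
  L_I = [(1/(2.00·√(2π)))·exp(−(18.0−11.60)²/(2·2.00²)) = 0.199471·exp(-5.12000) = 0.00119204] × [0.120985] = 0.00014422
  L_II = [(1/(4.07·√(2π)))·exp(−(18.0−14.70)²/(2·4.07²)) = 0.098020·exp(-0.32871) = 0.0705602] × [0.0945048] = 0.00666828
  L_III = [(1/(1.31·√(2π)))·exp(−(18.0−18.29)²/(2·1.31²)) = 0.304536·exp(-0.02450) = 0.297165] × [0.000501598] = 0.000149057
  L_IV = [(1/(1.86·√(2π)))·exp(−(18.0−28.91)²/(2·1.86²)) = 0.214485·exp(-17.20258) = 7.25122e-09] × [4.16061e-16] = 3.01695e-24
Weight by the priors:
  P(Z=I)·L_I = 0.27 × 0.00014422 = 3.89394e-05
  P(Z=II)·L_II = 0.20 × 0.00666828 = 0.00133366
  P(Z=III)·L_III = 0.29 × 0.000149057 = 4.32266e-05
  P(Z=IV)·L_IV = 0.24 × 3.01695e-24 = 7.24068e-25
Denominator: 3.89394e-05 + 0.00133366 + 4.32266e-05 + 7.24068e-25 = 0.00141582
P(Subgroup II | x₁,x₂) = 0.00133366 / 0.00141582 ≈ 0.942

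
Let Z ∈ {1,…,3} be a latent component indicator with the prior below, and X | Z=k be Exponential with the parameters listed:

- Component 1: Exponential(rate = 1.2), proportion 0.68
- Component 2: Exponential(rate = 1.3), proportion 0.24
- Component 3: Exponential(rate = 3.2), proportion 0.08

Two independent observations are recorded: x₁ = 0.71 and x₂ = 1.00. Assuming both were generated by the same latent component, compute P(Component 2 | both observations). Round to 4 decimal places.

0.2536

Posterior ∝ prior × likelihood, so P(k | x) ∝ P(Z=k) f_k(x); normalise over all components.
Since both observations come from the same component, the likelihood for component k is f_k(x₁)·f_k(x₂).
  L_1 = [0.511873] × [0.361433] = 0.185008
  L_2 = [0.516523] × [0.354291] = 0.183
  L_3 = [0.329938] × [0.130439] = 0.0430369
Weight by the priors:
  P(Z=1)·L_1 = 0.68 × 0.185008 = 0.125805
  P(Z=2)·L_2 = 0.24 × 0.183 = 0.0439199
  P(Z=3)·L_3 = 0.08 × 0.0430369 = 0.00344295
Denominator: 0.125805 + 0.0439199 + 0.00344295 = 0.173168
P(Component 2 | data) = 0.0439199 / 0.173168 ≈ 0.2536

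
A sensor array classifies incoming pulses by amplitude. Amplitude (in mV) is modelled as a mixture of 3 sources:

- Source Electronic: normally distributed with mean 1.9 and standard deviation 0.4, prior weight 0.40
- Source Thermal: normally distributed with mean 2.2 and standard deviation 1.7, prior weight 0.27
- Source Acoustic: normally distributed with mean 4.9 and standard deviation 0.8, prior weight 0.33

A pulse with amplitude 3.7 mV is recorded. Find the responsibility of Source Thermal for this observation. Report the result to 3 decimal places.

Apply Bayes' rule: the posterior for each component is proportional to its prior times its likelihood at x.
Normal densities:
  p_Electronic = (1/(0.4·√(2π)))·exp(−(3.7−1.9)²/(2·0.4²)) = 0.997356·exp(-10.12500) = 3.99594e-05
  p_Thermal = (1/(1.7·√(2π)))·exp(−(3.7−2.2)²/(2·1.7²)) = 0.234672·exp(-0.38927) = 0.159002
  p_Acoustic = (1/(0.8·√(2π)))·exp(−(3.7−4.9)²/(2·0.8²)) = 0.498678·exp(-1.12500) = 0.161897
Prior × likelihood for each component:
  π_Electronic·p_Electronic = 0.40 × 3.99594e-05 = 1.59837e-05
  π_Thermal·p_Thermal = 0.27 × 0.159002 = 0.0429305
  π_Acoustic·p_Acoustic = 0.33 × 0.161897 = 0.053426
Marginal: 1.59837e-05 + 0.0429305 + 0.053426 = 0.0963725
P(Source Thermal | 3.7 mV) = 0.0429305 / 0.0963725 ≈ 0.445

0.445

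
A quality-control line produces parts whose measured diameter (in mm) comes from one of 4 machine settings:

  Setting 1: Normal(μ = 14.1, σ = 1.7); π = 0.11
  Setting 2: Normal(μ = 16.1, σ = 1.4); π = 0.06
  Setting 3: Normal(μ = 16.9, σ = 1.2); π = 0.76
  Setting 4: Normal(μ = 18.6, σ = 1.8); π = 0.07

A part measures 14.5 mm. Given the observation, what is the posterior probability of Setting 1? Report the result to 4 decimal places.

Apply Bayes' rule: the posterior for each component is proportional to its prior times its likelihood at x.
Evaluate each component's likelihood at the observed value:
  f_1 = 0.228265
  f_2 = 0.148307
  f_3 = 0.0449925
  f_4 = 0.0165584
Unnormalised posteriors:
  P(Z=1)·f_1 = 0.11 × 0.228265 = 0.0251091
  P(Z=2)·f_2 = 0.06 × 0.148307 = 0.00889841
  P(Z=3)·f_3 = 0.76 × 0.0449925 = 0.0341943
  P(Z=4)·f_4 = 0.07 × 0.0165584 = 0.00115909
Sum: 0.0251091 + 0.00889841 + 0.0341943 + 0.00115909 = 0.0693609
Responsibility of Setting 1: 0.0251091 / 0.0693609 ≈ 0.3620

0.3620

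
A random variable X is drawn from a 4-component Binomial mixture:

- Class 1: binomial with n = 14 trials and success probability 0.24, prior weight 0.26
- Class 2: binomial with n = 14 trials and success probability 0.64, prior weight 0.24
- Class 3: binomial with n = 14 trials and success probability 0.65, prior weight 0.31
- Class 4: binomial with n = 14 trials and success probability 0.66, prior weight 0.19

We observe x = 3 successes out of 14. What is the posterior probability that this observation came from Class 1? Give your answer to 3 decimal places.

0.989

Posterior ∝ prior × likelihood, so P(k | x) ∝ π_k f_k(x); normalise over all components.
Binomial probabilities:
  f_1 = C(14,3)·0.24^3·0.76^11 = 364·0.013824·0.0488596 = 0.245858
  f_2 = C(14,3)·0.64^3·0.36^11 = 364·0.262144·1.31622e-05 = 0.00125594
  f_3 = C(14,3)·0.65^3·0.35^11 = 364·0.274625·9.65492e-06 = 0.000965139
  f_4 = C(14,3)·0.66^3·0.34^11 = 364·0.287496·7.01888e-06 = 0.000734516
Prior × likelihood for each component:
  π_1·f_1 = 0.26 × 0.245858 = 0.0639231
  π_2·f_2 = 0.24 × 0.00125594 = 0.000301426
  π_3·f_3 = 0.31 × 0.000965139 = 0.000299193
  π_4·f_4 = 0.19 × 0.000734516 = 0.000139558
Normaliser: 0.0639231 + 0.000301426 + 0.000299193 + 0.000139558 = 0.0646633
Responsibility of Class 1: 0.0639231 / 0.0646633 ≈ 0.989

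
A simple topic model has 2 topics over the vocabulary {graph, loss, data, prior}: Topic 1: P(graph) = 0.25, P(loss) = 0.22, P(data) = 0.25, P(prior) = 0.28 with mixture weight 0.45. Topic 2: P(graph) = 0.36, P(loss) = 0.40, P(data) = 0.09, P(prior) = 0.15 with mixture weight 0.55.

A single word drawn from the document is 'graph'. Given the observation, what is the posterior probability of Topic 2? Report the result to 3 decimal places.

The responsibility of component k is π_k f_k(x) divided by Σ_j π_j f_j(x).
Evaluate each component's likelihood at the observed value:
  f_1 = 0.25
  f_2 = 0.36
Multiply by the mixture weights:
  π_1·f_1 = 0.45 × 0.25 = 0.1125
  π_2·f_2 = 0.55 × 0.36 = 0.198
Evidence: 0.1125 + 0.198 = 0.3105
P(Topic 2 | data) ≈ 0.638

0.638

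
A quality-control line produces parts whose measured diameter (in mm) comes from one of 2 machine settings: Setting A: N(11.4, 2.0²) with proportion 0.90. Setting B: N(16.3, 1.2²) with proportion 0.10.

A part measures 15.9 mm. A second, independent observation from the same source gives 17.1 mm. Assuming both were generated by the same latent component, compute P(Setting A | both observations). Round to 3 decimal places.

0.006

By Bayes' theorem, P(k | x) = π_k f_k(x) / Σ_j π_j f_j(x).
Since both observations come from the same component, the likelihood for component k is f_k(x₁)·f_k(x₂).
  f_A = [(1/(2.0·√(2π)))·exp(−(15.9−11.4)²/(2·2.0²)) = 0.199471·exp(-2.53125) = 0.0158698] × [0.00343638] = 5.45348e-05
  f_B = [(1/(1.2·√(2π)))·exp(−(15.9−16.3)²/(2·1.2²)) = 0.332452·exp(-0.05556) = 0.314486] × [0.266207] = 0.0837183
Weight by the priors:
  π_A·f_A = 0.90 × 5.45348e-05 = 4.90813e-05
  π_B·f_B = 0.10 × 0.0837183 = 0.00837183
Normaliser: 4.90813e-05 + 0.00837183 = 0.00842091
So the posterior for Setting A is 4.90813e-05 / 0.00842091 ≈ 0.006.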